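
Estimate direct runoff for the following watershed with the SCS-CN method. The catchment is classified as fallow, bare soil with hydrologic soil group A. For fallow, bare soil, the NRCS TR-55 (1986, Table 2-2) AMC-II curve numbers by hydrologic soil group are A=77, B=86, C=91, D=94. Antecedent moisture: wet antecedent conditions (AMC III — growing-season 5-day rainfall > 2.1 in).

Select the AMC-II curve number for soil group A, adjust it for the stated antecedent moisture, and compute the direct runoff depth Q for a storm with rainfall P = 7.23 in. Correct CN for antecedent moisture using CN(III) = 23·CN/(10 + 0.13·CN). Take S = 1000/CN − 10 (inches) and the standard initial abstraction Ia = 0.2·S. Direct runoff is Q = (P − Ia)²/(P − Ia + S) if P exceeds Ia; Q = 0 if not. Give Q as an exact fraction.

Q = 2880576241/490266700 in ≈ 5.876 in

NRCS table: fallow, bare soil, soil group A → CN(II) = 77
Wet (AMC III): CN(III) = 23·77/(10 + 0.13·77) = 1771/(2001/100) = 7700/87 ≈ 88.506
S = 1000/(7700/87) − 10 = 100/77 in ≈ 1.299 in
Ia = 0.2·(100/77) = 20/77 in ≈ 0.260 in
Since P=7.230 > Ia=0.260: effective rainfall P−Ia = 53671/7700 in
Q: (53671/7700)² ÷ (63671/7700) = 2880576241/490266700 in (≈ 5.876 in)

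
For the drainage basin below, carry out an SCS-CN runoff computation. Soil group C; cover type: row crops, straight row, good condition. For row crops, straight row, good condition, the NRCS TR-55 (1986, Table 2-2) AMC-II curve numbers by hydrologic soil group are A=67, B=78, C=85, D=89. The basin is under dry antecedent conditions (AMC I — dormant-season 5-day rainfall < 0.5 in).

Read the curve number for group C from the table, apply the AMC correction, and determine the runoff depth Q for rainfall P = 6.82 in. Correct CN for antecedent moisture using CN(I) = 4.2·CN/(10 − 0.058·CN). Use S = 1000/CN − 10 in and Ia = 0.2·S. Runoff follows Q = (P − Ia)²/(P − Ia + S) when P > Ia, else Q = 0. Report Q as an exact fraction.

Q = 1265865241/360445050 in ≈ 3.512 in

NRCS table: row crops, straight row, good condition, soil group C → CN(II) = 85
Adjust CN=85 to AMC I: 4.2·85/(10 − 0.058·85) → 357 ÷ (507/100) = 11900/169 ≈ 70.414
Max retention: S = 1000/(11900/169) − 10 = 500/119 in (≈ 4.202 in)
Ia = 0.2·(500/119) = 100/119 in ≈ 0.840 in
Since P=6.820 > Ia=0.840: effective rainfall P−Ia = 35579/5950 in
Runoff Q = (P−Ia)²/(P−Ia+S) = (5.980)²/(5.980+4.202) = 1265865241/360445050 ≈ 3.512 in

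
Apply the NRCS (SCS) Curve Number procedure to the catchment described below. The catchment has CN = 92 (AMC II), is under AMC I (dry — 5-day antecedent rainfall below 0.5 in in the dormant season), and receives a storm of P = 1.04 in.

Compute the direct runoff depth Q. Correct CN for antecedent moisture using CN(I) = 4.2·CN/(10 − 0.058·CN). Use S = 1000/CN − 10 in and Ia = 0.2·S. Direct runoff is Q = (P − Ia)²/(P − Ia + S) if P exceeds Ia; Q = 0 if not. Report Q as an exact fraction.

Q = 28561682/196568925 in ≈ 0.145 in

Dry (AMC I): CN(I) = 4.2·92/(10 − 0.058·92) = (1932/5)/(583/125) = 48300/583 ≈ 82.847
Max retention: S = 1000/(48300/583) − 10 = 1000/483 in (≈ 2.070 in)
Ia = 0.2·(1000/483) = 200/483 in ≈ 0.414 in
P − Ia = 1.040 − 0.414 = 7558/12075 ≈ 0.626 in (> 0, runoff occurs)
Q = (7558/12075)²/((7558/12075) + 1000/483) = (57123364/145805625)/(32558/12075) = 28561682/196568925 in ≈ 0.145 in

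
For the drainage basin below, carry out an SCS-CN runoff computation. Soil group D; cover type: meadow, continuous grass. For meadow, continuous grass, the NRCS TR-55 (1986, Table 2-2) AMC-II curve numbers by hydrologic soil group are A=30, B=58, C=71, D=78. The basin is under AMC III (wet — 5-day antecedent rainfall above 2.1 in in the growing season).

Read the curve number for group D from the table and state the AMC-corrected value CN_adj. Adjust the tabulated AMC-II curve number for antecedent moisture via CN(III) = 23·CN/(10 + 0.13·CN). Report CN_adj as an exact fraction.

NRCS table: meadow, continuous grass, soil group D → CN(II) = 78
Wet (AMC III): CN(III) = 23·78/(10 + 0.13·78) = 1794/(1007/50) = 89700/1007 ≈ 89.076

CN_adj = 89700/1007 ≈ 89.076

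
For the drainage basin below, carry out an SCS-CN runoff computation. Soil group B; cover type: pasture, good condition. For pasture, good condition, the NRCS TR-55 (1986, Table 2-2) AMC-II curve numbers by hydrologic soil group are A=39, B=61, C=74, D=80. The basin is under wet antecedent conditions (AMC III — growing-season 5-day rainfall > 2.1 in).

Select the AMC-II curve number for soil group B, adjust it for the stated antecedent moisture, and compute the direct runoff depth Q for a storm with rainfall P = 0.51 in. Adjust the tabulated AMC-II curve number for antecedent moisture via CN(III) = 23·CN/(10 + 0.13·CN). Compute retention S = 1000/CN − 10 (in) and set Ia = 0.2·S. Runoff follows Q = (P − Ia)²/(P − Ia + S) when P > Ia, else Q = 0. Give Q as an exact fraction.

NRCS table: pasture, good condition, soil group B → CN(II) = 61
CN(III) from CN(II)=61: (23·61)/(10 + 0.13·61) = 140300/1793 ≈ 78.249
S = 1000/(140300/1793) − 10 = 3900/1403 in ≈ 2.780 in
Ia = 0.2·(3900/1403) = 780/1403 in ≈ 0.556 in
P = 0.510 ≤ Ia = 0.556 in: entire storm abstracted, Q = 0.

Q = 0 in ≈ 0.000 in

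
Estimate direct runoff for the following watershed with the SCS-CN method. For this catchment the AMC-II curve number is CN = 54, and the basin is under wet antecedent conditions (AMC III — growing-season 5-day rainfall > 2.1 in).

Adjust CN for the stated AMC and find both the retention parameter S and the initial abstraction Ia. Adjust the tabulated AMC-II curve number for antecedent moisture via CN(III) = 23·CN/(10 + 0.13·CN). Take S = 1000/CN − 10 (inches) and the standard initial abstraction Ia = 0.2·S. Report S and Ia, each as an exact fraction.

Adjust CN=54 to AMC III: 23·54/(10 + 0.13·54) → 1242 ÷ (851/50) = 2700/37 ≈ 72.973
Max retention: S = 1000/(2700/37) − 10 = 100/27 in (≈ 3.704 in)
Initial abstraction Ia = S/5 = (100/27)/5 = 20/27 ≈ 0.741 in

S = 100/27 in ≈ 3.704 in; Ia = 20/27 in ≈ 0.741 in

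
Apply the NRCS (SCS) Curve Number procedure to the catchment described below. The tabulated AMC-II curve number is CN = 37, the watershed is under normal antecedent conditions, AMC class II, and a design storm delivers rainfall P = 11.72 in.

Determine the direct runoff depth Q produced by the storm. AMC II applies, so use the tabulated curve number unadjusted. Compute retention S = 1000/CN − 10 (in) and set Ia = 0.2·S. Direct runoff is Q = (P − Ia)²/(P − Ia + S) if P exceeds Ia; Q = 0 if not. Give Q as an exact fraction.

Q = 59151481/21682925 in ≈ 2.728 in

AMC II — tabulated CN = 37 applies directly.
Retention S: 1000/CN − 10 with CN=37.000 → S = 630/37 ≈ 17.027 in
Ia = 0.2S: 0.2·17.027 = 3.405 in (exactly 126/37)
P − Ia = 11.720 − 3.405 = 7691/925 ≈ 8.315 in (> 0, runoff occurs)
Q: (7691/925)² ÷ (23441/925) = 59151481/21682925 in (≈ 2.728 in)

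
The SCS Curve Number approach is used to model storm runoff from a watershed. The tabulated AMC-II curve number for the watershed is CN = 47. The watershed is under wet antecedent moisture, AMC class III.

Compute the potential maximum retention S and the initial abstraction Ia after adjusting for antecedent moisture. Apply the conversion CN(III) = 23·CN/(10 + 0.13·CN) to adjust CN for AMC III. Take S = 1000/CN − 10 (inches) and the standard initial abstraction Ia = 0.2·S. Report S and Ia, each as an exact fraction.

CN(III) from CN(II)=47: (23·47)/(10 + 0.13·47) = 108100/1611 ≈ 67.101
Retention S: 1000/CN − 10 with CN=67.101 → S = 5300/1081 ≈ 4.903 in
Ia = 0.2·(5300/1081) = 1060/1081 in ≈ 0.981 in

S = 5300/1081 in ≈ 4.903 in; Ia = 1060/1081 in ≈ 0.981 in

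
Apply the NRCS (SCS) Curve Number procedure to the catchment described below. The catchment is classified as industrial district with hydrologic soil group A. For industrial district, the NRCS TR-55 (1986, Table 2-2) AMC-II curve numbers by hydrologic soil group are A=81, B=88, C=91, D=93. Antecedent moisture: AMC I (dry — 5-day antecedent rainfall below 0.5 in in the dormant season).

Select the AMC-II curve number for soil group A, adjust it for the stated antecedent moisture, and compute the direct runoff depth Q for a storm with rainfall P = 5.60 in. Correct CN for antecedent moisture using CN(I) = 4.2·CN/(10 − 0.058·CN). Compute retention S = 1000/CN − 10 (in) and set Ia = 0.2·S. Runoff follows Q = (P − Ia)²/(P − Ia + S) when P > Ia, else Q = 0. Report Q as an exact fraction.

Q = 363436096/182066535 in ≈ 1.996 in

NRCS table: industrial district, soil group A → CN(II) = 81
Adjust CN=81 to AMC I: 4.2·81/(10 − 0.058·81) → (1701/5) ÷ (2651/500) = 170100/2651 ≈ 64.164
S = 1000/(170100/2651) − 10 = 9500/1701 in ≈ 5.585 in
Initial abstraction Ia = S/5 = (9500/1701)/5 = 1900/1701 ≈ 1.117 in
Since P=5.600 > Ia=1.117: effective rainfall P−Ia = 38128/8505 in
Runoff Q = (P−Ia)²/(P−Ia+S) = (4.483)²/(4.483+5.585) = 363436096/182066535 ≈ 1.996 in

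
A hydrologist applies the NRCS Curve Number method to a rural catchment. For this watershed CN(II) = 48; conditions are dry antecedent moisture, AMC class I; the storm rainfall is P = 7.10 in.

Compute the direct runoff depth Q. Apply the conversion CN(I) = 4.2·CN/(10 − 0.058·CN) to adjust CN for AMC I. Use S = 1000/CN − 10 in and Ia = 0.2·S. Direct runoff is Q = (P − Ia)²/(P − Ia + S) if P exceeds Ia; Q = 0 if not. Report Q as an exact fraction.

Q = 1495729/11007990 in ≈ 0.136 in

Adjust CN=48 to AMC I: 4.2·48/(10 − 0.058·48) → (1008/5) ÷ (902/125) = 12600/451 ≈ 27.938
S = 1000/(12600/451) − 10 = 1625/63 in ≈ 25.794 in
Initial abstraction Ia = S/5 = (1625/63)/5 = 325/63 ≈ 5.159 in
Excess rainfall: 7.100 − 5.159 = 1.941 in; P > Ia so Q > 0
Q: (1223/630)² ÷ (17473/630) = 1495729/11007990 in (≈ 0.136 in)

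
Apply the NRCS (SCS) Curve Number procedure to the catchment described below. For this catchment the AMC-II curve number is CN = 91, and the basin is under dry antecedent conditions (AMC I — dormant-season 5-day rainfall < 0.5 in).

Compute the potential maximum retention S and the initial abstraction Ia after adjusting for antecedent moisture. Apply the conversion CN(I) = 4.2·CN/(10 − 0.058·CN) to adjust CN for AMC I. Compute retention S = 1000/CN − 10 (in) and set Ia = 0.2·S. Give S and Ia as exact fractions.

CN(I) from CN(II)=91: (4.2·91)/(10 − 0.058·91) = 63700/787 ≈ 80.940
S = 1000/(63700/787) − 10 = 1500/637 in ≈ 2.355 in
Initial abstraction Ia = S/5 = (1500/637)/5 = 300/637 ≈ 0.471 in

S = 1500/637 in ≈ 2.355 in; Ia = 300/637 in ≈ 0.471 in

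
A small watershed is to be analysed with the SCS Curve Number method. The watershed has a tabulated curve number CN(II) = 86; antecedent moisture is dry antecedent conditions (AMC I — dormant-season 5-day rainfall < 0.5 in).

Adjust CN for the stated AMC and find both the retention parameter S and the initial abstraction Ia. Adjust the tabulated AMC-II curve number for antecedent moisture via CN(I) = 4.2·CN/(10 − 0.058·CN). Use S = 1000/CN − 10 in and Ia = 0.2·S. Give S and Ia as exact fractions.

S = 500/129 in ≈ 3.876 in; Ia = 100/129 in ≈ 0.775 in

Dry (AMC I): CN(I) = 4.2·86/(10 − 0.058·86) = (1806/5)/(1253/250) = 12900/179 ≈ 72.067
Max retention: S = 1000/(12900/179) − 10 = 500/129 in (≈ 3.876 in)
Initial abstraction Ia = S/5 = (500/129)/5 = 100/129 ≈ 0.775 in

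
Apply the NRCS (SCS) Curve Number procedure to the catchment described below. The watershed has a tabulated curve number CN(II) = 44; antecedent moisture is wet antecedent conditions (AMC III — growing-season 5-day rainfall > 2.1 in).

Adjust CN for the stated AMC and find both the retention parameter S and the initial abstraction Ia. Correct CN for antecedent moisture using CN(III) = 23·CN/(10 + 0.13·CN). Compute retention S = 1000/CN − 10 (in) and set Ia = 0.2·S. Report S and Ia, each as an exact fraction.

CN(III) from CN(II)=44: (23·44)/(10 + 0.13·44) = 25300/393 ≈ 64.377
Max retention: S = 1000/(25300/393) − 10 = 1400/253 in (≈ 5.534 in)
Initial abstraction Ia = S/5 = (1400/253)/5 = 280/253 ≈ 1.107 in

S = 1400/253 in ≈ 5.534 in; Ia = 280/253 in ≈ 1.107 in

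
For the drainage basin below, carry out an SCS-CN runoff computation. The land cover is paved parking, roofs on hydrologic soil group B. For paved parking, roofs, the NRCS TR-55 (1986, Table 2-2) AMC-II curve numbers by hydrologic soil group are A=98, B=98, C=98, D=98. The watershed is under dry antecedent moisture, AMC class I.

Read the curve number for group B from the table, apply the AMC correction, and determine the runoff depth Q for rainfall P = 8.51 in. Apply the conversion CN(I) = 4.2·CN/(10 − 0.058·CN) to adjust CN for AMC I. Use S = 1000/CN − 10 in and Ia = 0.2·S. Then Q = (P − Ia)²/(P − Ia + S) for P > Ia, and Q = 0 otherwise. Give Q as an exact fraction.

Q = 749400131041/94223369100 in ≈ 7.953 in

NRCS table: paved parking, roofs, soil group B → CN(II) = 98
CN(I) from CN(II)=98: (4.2·98)/(10 − 0.058·98) = 102900/1079 ≈ 95.366
Max retention: S = 1000/(102900/1079) − 10 = 500/1029 in (≈ 0.486 in)
Ia = 0.2·(500/1029) = 100/1029 in ≈ 0.097 in
Excess rainfall: 8.510 − 0.097 = 8.413 in; P > Ia so Q > 0
Q: (865679/102900)² ÷ (915679/102900) = 749400131041/94223369100 in (≈ 7.953 in)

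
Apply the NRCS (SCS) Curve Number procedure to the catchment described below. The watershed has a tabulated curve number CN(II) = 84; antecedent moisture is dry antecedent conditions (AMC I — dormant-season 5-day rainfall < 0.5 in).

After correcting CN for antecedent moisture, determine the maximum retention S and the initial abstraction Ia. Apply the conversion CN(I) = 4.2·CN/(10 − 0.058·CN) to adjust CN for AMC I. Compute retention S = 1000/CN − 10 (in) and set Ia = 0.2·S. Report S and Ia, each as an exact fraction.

S = 2000/441 in ≈ 4.535 in; Ia = 400/441 in ≈ 0.907 in

Adjust CN=84 to AMC I: 4.2·84/(10 − 0.058·84) → (1764/5) ÷ (641/125) = 44100/641 ≈ 68.799
Max retention: S = 1000/(44100/641) − 10 = 2000/441 in (≈ 4.535 in)
Initial abstraction Ia = S/5 = (2000/441)/5 = 400/441 ≈ 0.907 in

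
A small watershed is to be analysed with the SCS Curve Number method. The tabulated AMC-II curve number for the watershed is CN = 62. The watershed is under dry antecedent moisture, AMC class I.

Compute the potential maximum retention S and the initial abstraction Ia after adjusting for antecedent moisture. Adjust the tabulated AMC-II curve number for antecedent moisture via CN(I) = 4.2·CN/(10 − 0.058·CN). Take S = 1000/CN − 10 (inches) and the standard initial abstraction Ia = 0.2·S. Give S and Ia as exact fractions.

S = 9500/651 in ≈ 14.593 in; Ia = 1900/651 in ≈ 2.919 in

Dry (AMC I): CN(I) = 4.2·62/(10 − 0.058·62) = (1302/5)/(1601/250) = 65100/1601 ≈ 40.662
S = 1000/(65100/1601) − 10 = 9500/651 in ≈ 14.593 in
Ia = 0.2·(9500/651) = 1900/651 in ≈ 2.919 in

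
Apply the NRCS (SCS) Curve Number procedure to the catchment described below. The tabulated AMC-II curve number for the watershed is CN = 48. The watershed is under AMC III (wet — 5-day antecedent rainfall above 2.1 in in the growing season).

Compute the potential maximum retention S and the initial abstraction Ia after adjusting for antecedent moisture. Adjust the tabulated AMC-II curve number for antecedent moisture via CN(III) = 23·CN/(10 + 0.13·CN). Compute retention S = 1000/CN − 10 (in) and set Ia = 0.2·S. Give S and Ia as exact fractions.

S = 325/69 in ≈ 4.710 in; Ia = 65/69 in ≈ 0.942 in

Adjust CN=48 to AMC III: 23·48/(10 + 0.13·48) → 1104 ÷ (406/25) = 13800/203 ≈ 67.980
Retention S: 1000/CN − 10 with CN=67.980 → S = 325/69 ≈ 4.710 in
Initial abstraction Ia = S/5 = (325/69)/5 = 65/69 ≈ 0.942 in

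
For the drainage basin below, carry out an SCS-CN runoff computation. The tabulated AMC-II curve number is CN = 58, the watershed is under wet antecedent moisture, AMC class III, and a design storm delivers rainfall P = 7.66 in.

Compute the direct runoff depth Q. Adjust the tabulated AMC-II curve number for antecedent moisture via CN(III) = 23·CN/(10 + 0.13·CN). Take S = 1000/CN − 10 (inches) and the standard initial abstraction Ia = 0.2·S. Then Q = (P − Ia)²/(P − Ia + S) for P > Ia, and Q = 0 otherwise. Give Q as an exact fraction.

Q = 54971960521/11321024350 in ≈ 4.856 in

CN(III) from CN(II)=58: (23·58)/(10 + 0.13·58) = 66700/877 ≈ 76.055
Retention S: 1000/CN − 10 with CN=76.055 → S = 2100/667 ≈ 3.148 in
Ia = 0.2·(2100/667) = 420/667 in ≈ 0.630 in
Excess rainfall: 7.660 − 0.630 = 7.030 in; P > Ia so Q > 0
Runoff Q = (P−Ia)²/(P−Ia+S) = (7.030)²/(7.030+3.148) = 54971960521/11321024350 ≈ 4.856 in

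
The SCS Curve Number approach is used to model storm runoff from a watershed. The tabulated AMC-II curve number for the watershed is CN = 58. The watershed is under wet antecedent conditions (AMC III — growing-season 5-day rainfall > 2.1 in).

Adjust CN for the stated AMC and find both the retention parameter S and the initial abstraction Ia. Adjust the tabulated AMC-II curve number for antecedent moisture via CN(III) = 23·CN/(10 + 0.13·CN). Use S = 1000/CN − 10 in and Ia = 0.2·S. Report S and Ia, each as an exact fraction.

S = 2100/667 in ≈ 3.148 in; Ia = 420/667 in ≈ 0.630 in

CN(III) from CN(II)=58: (23·58)/(10 + 0.13·58) = 66700/877 ≈ 76.055
S = 1000/(66700/877) − 10 = 2100/667 in ≈ 3.148 in
Ia = 0.2S: 0.2·3.148 = 0.630 in (exactly 420/667)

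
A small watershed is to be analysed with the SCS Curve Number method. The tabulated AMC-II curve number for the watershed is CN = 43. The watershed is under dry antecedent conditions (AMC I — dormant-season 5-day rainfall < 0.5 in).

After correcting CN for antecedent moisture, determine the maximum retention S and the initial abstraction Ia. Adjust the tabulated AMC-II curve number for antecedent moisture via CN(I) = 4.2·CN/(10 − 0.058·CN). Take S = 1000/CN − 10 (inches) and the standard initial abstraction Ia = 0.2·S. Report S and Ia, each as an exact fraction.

Dry (AMC I): CN(I) = 4.2·43/(10 − 0.058·43) = (903/5)/(3753/500) = 30100/1251 ≈ 24.061
S = 1000/(30100/1251) − 10 = 9500/301 in ≈ 31.561 in
Initial abstraction Ia = S/5 = (9500/301)/5 = 1900/301 ≈ 6.312 in

S = 9500/301 in ≈ 31.561 in; Ia = 1900/301 in ≈ 6.312 in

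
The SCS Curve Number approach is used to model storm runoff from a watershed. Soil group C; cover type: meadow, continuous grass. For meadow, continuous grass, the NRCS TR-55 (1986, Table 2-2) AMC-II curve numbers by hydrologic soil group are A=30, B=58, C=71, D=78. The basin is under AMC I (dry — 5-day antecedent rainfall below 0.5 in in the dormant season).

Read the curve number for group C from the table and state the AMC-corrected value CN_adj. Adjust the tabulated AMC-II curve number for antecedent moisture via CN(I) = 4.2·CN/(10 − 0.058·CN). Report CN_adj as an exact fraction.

CN_adj = 149100/2941 ≈ 50.697

NRCS table: meadow, continuous grass, soil group C → CN(II) = 71
Adjust CN=71 to AMC I: 4.2·71/(10 − 0.058·71) → (1491/5) ÷ (2941/500) = 149100/2941 ≈ 50.697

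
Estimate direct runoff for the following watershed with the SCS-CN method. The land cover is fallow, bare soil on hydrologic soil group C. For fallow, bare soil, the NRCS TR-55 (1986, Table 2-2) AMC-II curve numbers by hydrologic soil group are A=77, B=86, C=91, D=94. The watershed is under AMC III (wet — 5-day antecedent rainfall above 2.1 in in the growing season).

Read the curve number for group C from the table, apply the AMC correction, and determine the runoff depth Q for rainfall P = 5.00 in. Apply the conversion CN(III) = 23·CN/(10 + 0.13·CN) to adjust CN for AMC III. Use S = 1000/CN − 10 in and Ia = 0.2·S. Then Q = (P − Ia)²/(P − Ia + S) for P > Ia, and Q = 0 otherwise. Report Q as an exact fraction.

Q = 21156245/4682041 in ≈ 4.519 in

NRCS table: fallow, bare soil, soil group C → CN(II) = 91
Wet (AMC III): CN(III) = 23·91/(10 + 0.13·91) = 2093/(2183/100) = 209300/2183 ≈ 95.877
Max retention: S = 1000/(209300/2183) − 10 = 900/2093 in (≈ 0.430 in)
Ia = 0.2·(900/2093) = 180/2093 in ≈ 0.086 in
Since P=5.000 > Ia=0.086: effective rainfall P−Ia = 10285/2093 in
Runoff Q = (P−Ia)²/(P−Ia+S) = (4.914)²/(4.914+0.430) = 21156245/4682041 ≈ 4.519 in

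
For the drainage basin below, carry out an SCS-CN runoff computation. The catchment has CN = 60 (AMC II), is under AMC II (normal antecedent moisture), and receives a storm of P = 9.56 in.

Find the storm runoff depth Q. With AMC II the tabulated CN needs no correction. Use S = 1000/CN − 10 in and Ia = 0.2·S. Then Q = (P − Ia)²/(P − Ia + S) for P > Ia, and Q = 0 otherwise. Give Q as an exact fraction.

Q = 380689/83775 in ≈ 4.544 in

Average conditions: CN = 60 (no AMC adjustment).
Max retention: S = 1000/60 − 10 = 20/3 in (≈ 6.667 in)
Ia = 0.2·(20/3) = 4/3 in ≈ 1.333 in
P − Ia = 9.560 − 1.333 = 617/75 ≈ 8.227 in (> 0, runoff occurs)
Q = (617/75)²/((617/75) + 20/3) = (380689/5625)/(1117/75) = 380689/83775 in ≈ 4.544 in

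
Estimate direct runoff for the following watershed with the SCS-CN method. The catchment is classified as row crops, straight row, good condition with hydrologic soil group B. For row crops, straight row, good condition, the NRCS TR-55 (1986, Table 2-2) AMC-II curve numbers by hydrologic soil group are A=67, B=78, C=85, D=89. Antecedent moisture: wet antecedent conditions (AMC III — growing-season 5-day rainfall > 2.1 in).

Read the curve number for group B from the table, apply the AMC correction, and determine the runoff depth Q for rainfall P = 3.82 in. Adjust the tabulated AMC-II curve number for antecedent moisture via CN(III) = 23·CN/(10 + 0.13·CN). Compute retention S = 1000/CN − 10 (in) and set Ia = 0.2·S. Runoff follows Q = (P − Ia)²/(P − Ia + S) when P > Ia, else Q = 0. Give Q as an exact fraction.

NRCS table: row crops, straight row, good condition, soil group B → CN(II) = 78
CN(III) from CN(II)=78: (23·78)/(10 + 0.13·78) = 89700/1007 ≈ 89.076
Retention S: 1000/CN − 10 with CN=89.076 → S = 1100/897 ≈ 1.226 in
Ia = 0.2S: 0.2·1.226 = 0.245 in (exactly 220/897)
Since P=3.820 > Ia=0.245: effective rainfall P−Ia = 160327/44850 in
Q: (160327/44850)² ÷ (215327/44850) = 25704746929/9657415950 in (≈ 2.662 in)

Q = 25704746929/9657415950 in ≈ 2.662 in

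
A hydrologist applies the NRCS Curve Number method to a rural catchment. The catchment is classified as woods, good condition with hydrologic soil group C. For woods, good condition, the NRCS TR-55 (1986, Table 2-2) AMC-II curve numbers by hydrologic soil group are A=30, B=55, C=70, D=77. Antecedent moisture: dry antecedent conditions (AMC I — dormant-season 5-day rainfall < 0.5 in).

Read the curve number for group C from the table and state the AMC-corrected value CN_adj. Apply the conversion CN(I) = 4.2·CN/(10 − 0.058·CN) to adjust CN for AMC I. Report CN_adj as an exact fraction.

CN_adj = 4900/99 ≈ 49.495

NRCS table: woods, good condition, soil group C → CN(II) = 70
Dry (AMC I): CN(I) = 4.2·70/(10 − 0.058·70) = 294/(297/50) = 4900/99 ≈ 49.495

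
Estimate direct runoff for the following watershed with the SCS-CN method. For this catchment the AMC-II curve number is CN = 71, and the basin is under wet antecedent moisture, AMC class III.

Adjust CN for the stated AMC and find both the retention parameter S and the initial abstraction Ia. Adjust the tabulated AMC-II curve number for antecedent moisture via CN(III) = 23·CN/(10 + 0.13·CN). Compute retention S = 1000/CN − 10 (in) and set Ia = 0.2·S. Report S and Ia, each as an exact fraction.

Adjust CN=71 to AMC III: 23·71/(10 + 0.13·71) → 1633 ÷ (1923/100) = 163300/1923 ≈ 84.919
Max retention: S = 1000/(163300/1923) − 10 = 2900/1633 in (≈ 1.776 in)
Ia = 0.2S: 0.2·1.776 = 0.355 in (exactly 580/1633)

S = 2900/1633 in ≈ 1.776 in; Ia = 580/1633 in ≈ 0.355 in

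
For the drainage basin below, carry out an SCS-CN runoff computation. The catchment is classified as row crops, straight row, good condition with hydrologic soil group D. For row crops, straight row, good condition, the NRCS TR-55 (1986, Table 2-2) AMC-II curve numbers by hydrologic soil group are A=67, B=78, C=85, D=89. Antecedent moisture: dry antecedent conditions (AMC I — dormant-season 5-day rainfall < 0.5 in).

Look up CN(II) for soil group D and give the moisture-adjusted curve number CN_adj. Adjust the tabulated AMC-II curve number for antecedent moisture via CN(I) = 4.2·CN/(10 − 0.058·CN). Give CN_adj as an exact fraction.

CN_adj = 186900/2419 ≈ 77.263

NRCS table: row crops, straight row, good condition, soil group D → CN(II) = 89
Adjust CN=89 to AMC I: 4.2·89/(10 − 0.058·89) → (1869/5) ÷ (2419/500) = 186900/2419 ≈ 77.263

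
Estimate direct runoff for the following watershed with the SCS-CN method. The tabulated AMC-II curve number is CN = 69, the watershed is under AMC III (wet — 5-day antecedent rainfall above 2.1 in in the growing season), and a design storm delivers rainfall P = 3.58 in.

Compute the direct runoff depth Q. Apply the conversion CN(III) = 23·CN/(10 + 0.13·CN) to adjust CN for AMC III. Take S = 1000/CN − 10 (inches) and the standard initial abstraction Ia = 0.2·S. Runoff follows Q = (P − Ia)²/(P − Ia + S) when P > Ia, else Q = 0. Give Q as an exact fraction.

CN(III) from CN(II)=69: (23·69)/(10 + 0.13·69) = 158700/1897 ≈ 83.658
Max retention: S = 1000/(158700/1897) − 10 = 3100/1587 in (≈ 1.953 in)
Initial abstraction Ia = S/5 = (3100/1587)/5 = 620/1587 ≈ 0.391 in
P − Ia = 3.580 − 0.391 = 253073/79350 ≈ 3.189 in (> 0, runoff occurs)
Q = (253073/79350)²/((253073/79350) + 3100/1587) = (64045943329/6296422500)/(408073/79350) = 64045943329/32380592550 in ≈ 1.978 in

Q = 64045943329/32380592550 in ≈ 1.978 in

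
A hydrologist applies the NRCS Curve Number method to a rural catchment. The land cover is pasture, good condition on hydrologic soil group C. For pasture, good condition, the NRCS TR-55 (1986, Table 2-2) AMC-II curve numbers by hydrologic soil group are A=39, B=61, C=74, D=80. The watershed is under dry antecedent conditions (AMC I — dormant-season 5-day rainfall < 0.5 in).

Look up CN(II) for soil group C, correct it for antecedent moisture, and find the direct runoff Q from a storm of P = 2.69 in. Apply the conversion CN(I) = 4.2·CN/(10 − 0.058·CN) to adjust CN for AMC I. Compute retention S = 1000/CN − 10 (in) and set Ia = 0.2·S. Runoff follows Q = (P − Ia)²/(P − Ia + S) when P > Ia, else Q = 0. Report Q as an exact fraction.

Q = 6243054169/56644310100 in ≈ 0.110 in

NRCS table: pasture, good condition, soil group C → CN(II) = 74
Adjust CN=74 to AMC I: 4.2·74/(10 − 0.058·74) → (1554/5) ÷ (1427/250) = 77700/1427 ≈ 54.450
Max retention: S = 1000/(77700/1427) − 10 = 6500/777 in (≈ 8.366 in)
Ia = 0.2S: 0.2·8.366 = 1.673 in (exactly 1300/777)
Excess rainfall: 2.690 − 1.673 = 1.017 in; P > Ia so Q > 0
Q = (79013/77700)²/((79013/77700) + 6500/777) = (6243054169/6037290000)/(729013/77700) = 6243054169/56644310100 in ≈ 0.110 in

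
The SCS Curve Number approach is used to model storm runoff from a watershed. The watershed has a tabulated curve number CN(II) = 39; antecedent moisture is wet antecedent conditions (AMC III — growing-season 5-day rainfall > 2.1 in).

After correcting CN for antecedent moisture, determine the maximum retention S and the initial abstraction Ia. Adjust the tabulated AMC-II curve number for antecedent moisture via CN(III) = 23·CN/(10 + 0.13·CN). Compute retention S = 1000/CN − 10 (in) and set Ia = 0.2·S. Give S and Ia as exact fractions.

Adjust CN=39 to AMC III: 23·39/(10 + 0.13·39) → 897 ÷ (1507/100) = 89700/1507 ≈ 59.522
Max retention: S = 1000/(89700/1507) − 10 = 6100/897 in (≈ 6.800 in)
Ia = 0.2S: 0.2·6.800 = 1.360 in (exactly 1220/897)

S = 6100/897 in ≈ 6.800 in; Ia = 1220/897 in ≈ 1.360 in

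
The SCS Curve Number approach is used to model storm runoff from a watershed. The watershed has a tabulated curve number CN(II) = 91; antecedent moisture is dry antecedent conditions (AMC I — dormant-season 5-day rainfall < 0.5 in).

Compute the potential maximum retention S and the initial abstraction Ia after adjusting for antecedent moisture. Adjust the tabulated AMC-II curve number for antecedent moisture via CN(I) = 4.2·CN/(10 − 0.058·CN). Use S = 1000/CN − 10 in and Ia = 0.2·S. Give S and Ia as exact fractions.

Adjust CN=91 to AMC I: 4.2·91/(10 − 0.058·91) → (1911/5) ÷ (2361/500) = 63700/787 ≈ 80.940
Max retention: S = 1000/(63700/787) − 10 = 1500/637 in (≈ 2.355 in)
Ia = 0.2S: 0.2·2.355 = 0.471 in (exactly 300/637)

S = 1500/637 in ≈ 2.355 in; Ia = 300/637 in ≈ 0.471 in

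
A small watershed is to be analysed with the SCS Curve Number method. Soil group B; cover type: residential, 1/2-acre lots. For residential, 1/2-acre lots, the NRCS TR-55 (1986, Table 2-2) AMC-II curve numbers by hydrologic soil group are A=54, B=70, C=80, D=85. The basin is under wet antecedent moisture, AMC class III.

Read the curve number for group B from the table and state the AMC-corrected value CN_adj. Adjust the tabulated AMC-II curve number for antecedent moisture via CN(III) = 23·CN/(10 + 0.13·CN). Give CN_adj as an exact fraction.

NRCS table: residential, 1/2-acre lots, soil group B → CN(II) = 70
CN(III) from CN(II)=70: (23·70)/(10 + 0.13·70) = 16100/191 ≈ 84.293

CN_adj = 16100/191 ≈ 84.293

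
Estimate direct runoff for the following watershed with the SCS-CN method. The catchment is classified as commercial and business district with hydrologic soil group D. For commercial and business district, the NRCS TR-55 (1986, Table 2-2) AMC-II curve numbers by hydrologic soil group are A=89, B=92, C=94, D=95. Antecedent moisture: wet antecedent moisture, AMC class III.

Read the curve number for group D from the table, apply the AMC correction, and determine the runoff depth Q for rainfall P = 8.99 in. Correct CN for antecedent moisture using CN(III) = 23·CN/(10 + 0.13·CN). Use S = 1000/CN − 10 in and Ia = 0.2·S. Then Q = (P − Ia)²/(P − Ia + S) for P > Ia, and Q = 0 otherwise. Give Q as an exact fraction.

Q = 152773884769/17517713100 in ≈ 8.721 in

NRCS table: commercial and business district, soil group D → CN(II) = 95
Wet (AMC III): CN(III) = 23·95/(10 + 0.13·95) = 2185/(447/20) = 43700/447 ≈ 97.763
Max retention: S = 1000/(43700/447) − 10 = 100/437 in (≈ 0.229 in)
Initial abstraction Ia = S/5 = (100/437)/5 = 20/437 ≈ 0.046 in
Since P=8.990 > Ia=0.046: effective rainfall P−Ia = 390863/43700 in
Runoff Q = (P−Ia)²/(P−Ia+S) = (8.944)²/(8.944+0.229) = 152773884769/17517713100 ≈ 8.721 in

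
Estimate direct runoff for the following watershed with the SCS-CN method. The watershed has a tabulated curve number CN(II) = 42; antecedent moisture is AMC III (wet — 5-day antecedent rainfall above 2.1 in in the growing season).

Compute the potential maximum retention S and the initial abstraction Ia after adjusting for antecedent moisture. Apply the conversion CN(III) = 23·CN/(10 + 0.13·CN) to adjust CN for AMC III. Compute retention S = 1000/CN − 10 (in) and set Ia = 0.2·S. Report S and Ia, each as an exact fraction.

S = 2900/483 in ≈ 6.004 in; Ia = 580/483 in ≈ 1.201 in

Wet (AMC III): CN(III) = 23·42/(10 + 0.13·42) = 966/(773/50) = 48300/773 ≈ 62.484
Retention S: 1000/CN − 10 with CN=62.484 → S = 2900/483 ≈ 6.004 in
Initial abstraction Ia = S/5 = (2900/483)/5 = 580/483 ≈ 1.201 in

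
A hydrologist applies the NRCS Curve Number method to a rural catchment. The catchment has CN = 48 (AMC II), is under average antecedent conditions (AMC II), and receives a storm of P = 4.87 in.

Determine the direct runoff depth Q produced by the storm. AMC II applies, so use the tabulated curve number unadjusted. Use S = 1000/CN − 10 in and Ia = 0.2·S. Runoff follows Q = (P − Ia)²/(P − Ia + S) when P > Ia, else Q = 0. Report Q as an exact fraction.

CN(II) = 48; AMC II needs no correction.
Max retention: S = 1000/48 − 10 = 65/6 in (≈ 10.833 in)
Ia = 0.2·(65/6) = 13/6 in ≈ 2.167 in
Excess rainfall: 4.870 − 2.167 = 2.703 in; P > Ia so Q > 0
Q: (811/300)² ÷ (4061/300) = 657721/1218300 in (≈ 0.540 in)

Q = 657721/1218300 in ≈ 0.540 in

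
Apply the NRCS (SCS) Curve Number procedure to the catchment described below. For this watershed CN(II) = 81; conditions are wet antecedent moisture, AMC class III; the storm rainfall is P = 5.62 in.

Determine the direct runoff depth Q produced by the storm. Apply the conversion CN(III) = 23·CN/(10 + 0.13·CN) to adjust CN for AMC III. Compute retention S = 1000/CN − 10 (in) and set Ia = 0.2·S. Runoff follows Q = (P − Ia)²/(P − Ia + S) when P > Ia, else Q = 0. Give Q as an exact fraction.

Q = 254523277009/55843704450 in ≈ 4.558 in

CN(III) from CN(II)=81: (23·81)/(10 + 0.13·81) = 186300/2053 ≈ 90.745
S = 1000/(186300/2053) − 10 = 1900/1863 in ≈ 1.020 in
Ia = 0.2·(1900/1863) = 380/1863 in ≈ 0.204 in
Since P=5.620 > Ia=0.204: effective rainfall P−Ia = 504503/93150 in
Q = (504503/93150)²/((504503/93150) + 1900/1863) = (254523277009/8676922500)/(599503/93150) = 254523277009/55843704450 in ≈ 4.558 in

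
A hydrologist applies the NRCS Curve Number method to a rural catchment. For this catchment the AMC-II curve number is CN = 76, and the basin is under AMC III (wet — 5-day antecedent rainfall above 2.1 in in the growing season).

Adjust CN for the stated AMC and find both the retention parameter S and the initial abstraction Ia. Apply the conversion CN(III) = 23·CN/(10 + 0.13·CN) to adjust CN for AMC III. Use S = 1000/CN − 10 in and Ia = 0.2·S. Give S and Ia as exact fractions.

Adjust CN=76 to AMC III: 23·76/(10 + 0.13·76) → 1748 ÷ (497/25) = 43700/497 ≈ 87.928
Max retention: S = 1000/(43700/497) − 10 = 600/437 in (≈ 1.373 in)
Ia = 0.2·(600/437) = 120/437 in ≈ 0.275 in

S = 600/437 in ≈ 1.373 in; Ia = 120/437 in ≈ 0.275 in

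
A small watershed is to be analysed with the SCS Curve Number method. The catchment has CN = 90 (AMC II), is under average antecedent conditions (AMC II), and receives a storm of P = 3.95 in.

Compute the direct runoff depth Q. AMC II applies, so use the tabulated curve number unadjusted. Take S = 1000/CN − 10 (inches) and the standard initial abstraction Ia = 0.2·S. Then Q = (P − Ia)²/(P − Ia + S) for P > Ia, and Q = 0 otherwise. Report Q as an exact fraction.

Q = 450241/156780 in ≈ 2.872 in

Average conditions: CN = 90 (no AMC adjustment).
Retention S: 1000/CN − 10 with CN=90.000 → S = 10/9 ≈ 1.111 in
Initial abstraction Ia = S/5 = (10/9)/5 = 2/9 ≈ 0.222 in
P − Ia = 3.950 − 0.222 = 671/180 ≈ 3.728 in (> 0, runoff occurs)
Q: (671/180)² ÷ (871/180) = 450241/156780 in (≈ 2.872 in)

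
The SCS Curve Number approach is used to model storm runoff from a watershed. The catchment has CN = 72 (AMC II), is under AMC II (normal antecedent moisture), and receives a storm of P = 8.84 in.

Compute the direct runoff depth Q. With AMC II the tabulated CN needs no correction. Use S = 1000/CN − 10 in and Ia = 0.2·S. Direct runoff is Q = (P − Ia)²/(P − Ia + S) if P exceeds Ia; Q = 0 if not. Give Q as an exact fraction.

Q = 3290596/605025 in ≈ 5.439 in

Average conditions: CN = 72 (no AMC adjustment).
S = 1000/72 − 10 = 35/9 in ≈ 3.889 in
Ia = 0.2S: 0.2·3.889 = 0.778 in (exactly 7/9)
Excess rainfall: 8.840 − 0.778 = 8.062 in; P > Ia so Q > 0
Q = (1814/225)²/((1814/225) + 35/9) = (3290596/50625)/(2689/225) = 3290596/605025 in ≈ 5.439 in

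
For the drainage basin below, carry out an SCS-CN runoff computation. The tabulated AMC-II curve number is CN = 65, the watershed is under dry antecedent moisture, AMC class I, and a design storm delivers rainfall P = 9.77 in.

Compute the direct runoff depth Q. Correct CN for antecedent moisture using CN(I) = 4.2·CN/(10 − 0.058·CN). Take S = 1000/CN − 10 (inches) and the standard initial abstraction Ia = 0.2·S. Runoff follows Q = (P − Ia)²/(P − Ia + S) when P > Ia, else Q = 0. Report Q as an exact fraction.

Q = 789778609/304601700 in ≈ 2.593 in

CN(I) from CN(II)=65: (4.2·65)/(10 − 0.058·65) = 3900/89 ≈ 43.820
Retention S: 1000/CN − 10 with CN=43.820 → S = 500/39 ≈ 12.821 in
Ia = 0.2·(500/39) = 100/39 in ≈ 2.564 in
Since P=9.770 > Ia=2.564: effective rainfall P−Ia = 28103/3900 in
Q = (28103/3900)²/((28103/3900) + 500/39) = (789778609/15210000)/(78103/3900) = 789778609/304601700 in ≈ 2.593 in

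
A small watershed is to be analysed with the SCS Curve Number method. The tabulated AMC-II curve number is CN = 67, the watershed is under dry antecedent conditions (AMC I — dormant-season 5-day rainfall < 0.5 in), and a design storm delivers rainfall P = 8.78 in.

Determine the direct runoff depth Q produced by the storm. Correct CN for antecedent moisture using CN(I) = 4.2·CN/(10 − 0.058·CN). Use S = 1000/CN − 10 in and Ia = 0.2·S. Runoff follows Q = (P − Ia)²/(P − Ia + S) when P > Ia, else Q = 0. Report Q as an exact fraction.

CN(I) from CN(II)=67: (4.2·67)/(10 − 0.058·67) = 46900/1019 ≈ 46.026
Retention S: 1000/CN − 10 with CN=46.026 → S = 5500/469 ≈ 11.727 in
Initial abstraction Ia = S/5 = (5500/469)/5 = 1100/469 ≈ 2.345 in
P − Ia = 8.780 − 2.345 = 150891/23450 ≈ 6.435 in (> 0, runoff occurs)
Runoff Q = (P−Ia)²/(P−Ia+S) = (6.435)²/(6.435+11.727) = 22768093881/9987143950 ≈ 2.280 in

Q = 22768093881/9987143950 in ≈ 2.280 in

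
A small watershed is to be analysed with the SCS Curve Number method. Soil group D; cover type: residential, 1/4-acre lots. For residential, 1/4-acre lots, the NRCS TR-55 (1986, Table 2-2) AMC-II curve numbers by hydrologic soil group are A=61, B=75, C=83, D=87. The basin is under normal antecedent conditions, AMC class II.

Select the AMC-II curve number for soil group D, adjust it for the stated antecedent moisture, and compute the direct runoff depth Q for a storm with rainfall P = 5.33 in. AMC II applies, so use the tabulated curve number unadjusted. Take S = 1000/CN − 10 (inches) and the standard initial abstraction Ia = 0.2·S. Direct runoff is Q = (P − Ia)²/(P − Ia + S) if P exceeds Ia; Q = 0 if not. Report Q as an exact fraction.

NRCS table: residential, 1/4-acre lots, soil group D → CN(II) = 87
Average conditions: CN = 87 (no AMC adjustment).
Retention S: 1000/CN − 10 with CN=87.000 → S = 130/87 ≈ 1.494 in
Initial abstraction Ia = S/5 = (130/87)/5 = 26/87 ≈ 0.299 in
P − Ia = 5.330 − 0.299 = 43771/8700 ≈ 5.031 in (> 0, runoff occurs)
Q = (43771/8700)²/((43771/8700) + 130/87) = (1915900441/75690000)/(56771/8700) = 147376957/37992900 in ≈ 3.879 in

Q = 147376957/37992900 in ≈ 3.879 in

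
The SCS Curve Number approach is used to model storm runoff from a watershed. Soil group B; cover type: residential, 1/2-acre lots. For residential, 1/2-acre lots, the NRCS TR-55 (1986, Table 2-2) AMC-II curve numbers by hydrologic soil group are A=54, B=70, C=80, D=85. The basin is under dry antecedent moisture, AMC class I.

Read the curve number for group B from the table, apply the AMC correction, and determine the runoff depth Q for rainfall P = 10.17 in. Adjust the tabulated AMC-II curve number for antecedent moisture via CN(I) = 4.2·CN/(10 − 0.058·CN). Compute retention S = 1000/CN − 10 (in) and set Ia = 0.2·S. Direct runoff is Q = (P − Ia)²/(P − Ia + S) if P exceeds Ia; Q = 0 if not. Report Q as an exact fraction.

NRCS table: residential, 1/2-acre lots, soil group B → CN(II) = 70
Dry (AMC I): CN(I) = 4.2·70/(10 − 0.058·70) = 294/(297/50) = 4900/99 ≈ 49.495
Retention S: 1000/CN − 10 with CN=49.495 → S = 500/49 ≈ 10.204 in
Ia = 0.2·(500/49) = 100/49 in ≈ 2.041 in
P − Ia = 10.170 − 2.041 = 39833/4900 ≈ 8.129 in (> 0, runoff occurs)
Runoff Q = (P−Ia)²/(P−Ia+S) = (8.129)²/(8.129+10.204) = 1586667889/440181700 ≈ 3.605 in

Q = 1586667889/440181700 in ≈ 3.605 in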